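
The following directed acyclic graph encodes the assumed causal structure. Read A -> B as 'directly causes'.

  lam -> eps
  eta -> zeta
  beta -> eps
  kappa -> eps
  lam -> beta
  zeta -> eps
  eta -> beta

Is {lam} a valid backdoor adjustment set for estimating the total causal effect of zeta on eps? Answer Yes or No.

Backdoor paths from zeta to eps (paths whose first edge points into zeta):
  P1: zeta <- eta -> beta <- lam -> eps
  P2: zeta <- eta -> beta -> eps
Condition 1 (no descendant of zeta in the set): holds — descendants of zeta are {eps}; none are in {lam}.
Condition 2 (every backdoor path blocked by {lam}):
  P1: blocked at collider beta (neither it nor any descendant is in the conditioning set).
  P2: open — no interior node is in the conditioning set.
{lam} does not satisfy the backdoor criterion.

No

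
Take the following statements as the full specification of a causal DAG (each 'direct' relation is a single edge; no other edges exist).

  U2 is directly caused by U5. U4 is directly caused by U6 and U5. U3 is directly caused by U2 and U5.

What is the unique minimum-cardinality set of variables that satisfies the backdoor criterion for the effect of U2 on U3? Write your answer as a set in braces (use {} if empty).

{U5}

Variables eligible for adjustment (non-descendants of U2, excluding U2 and U3): {U4, U5, U6}.
Backdoor paths from U2 to U3:
  P1: U2 <- U5 -> U3
The empty set is not sufficient: P1 (U2 <- U5 -> U3) has no collider blocking it and no conditioned non-collider, so it is open.
Try {U5}:
  P1: blocked at fork node U5 ∈ conditioning set.
{U5} contains no descendant of U2 and blocks every backdoor path.
No other singleton works — e.g. {U6} leaves P1 open — so {U5} is the unique smallest valid adjustment set.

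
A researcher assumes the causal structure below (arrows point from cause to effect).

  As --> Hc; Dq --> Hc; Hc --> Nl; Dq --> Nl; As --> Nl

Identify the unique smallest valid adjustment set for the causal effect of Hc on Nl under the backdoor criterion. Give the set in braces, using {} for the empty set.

{As, Dq}

Variables eligible for adjustment (non-descendants of Hc, excluding Hc and Nl): {As, Dq}.
Backdoor paths from Hc to Nl:
  P1: Hc <- As -> Nl
  P2: Hc <- Dq -> Nl
The empty set is not sufficient: P1 (Hc <- As -> Nl) has no collider blocking it and no conditioned non-collider, so it is open.
Try {As, Dq}:
  P1: blocked at fork node As ∈ conditioning set.
  P2: blocked at fork node Dq ∈ conditioning set.
{As, Dq} contains no descendant of Hc and blocks every backdoor path.
Every element of {As, Dq} is needed (dropping As leaves P1 open; dropping Dq leaves P2 open), so no proper subset is valid.
Among all size-2 subsets of the eligible variables, only {As, Dq} blocks every backdoor path, so it is the unique smallest valid adjustment set.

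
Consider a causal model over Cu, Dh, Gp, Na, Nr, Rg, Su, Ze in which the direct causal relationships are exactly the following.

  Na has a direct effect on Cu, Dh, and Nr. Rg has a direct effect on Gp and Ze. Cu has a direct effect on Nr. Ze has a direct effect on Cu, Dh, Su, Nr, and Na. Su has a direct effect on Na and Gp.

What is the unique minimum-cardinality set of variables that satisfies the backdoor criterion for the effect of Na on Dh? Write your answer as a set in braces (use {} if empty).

Variables eligible for adjustment (non-descendants of Na, excluding Na and Dh): {Gp, Rg, Su, Ze}.
Backdoor paths from Na to Dh:
  P1: Na <- Ze -> Dh
  P2: Na <- Su <- Ze -> Dh
  P3: Na <- Su -> Gp <- Rg -> Ze -> Dh
The empty set is not sufficient: P1 (Na <- Ze -> Dh) has no collider blocking it and no conditioned non-collider, so it is open.
Try {Ze}:
  P1: blocked at fork node Ze ∈ conditioning set.
  P2: blocked at fork node Ze ∈ conditioning set.
  P3: blocked at collider Gp (neither it nor any descendant is in the conditioning set).
{Ze} contains no descendant of Na and blocks every backdoor path.
No other singleton works — e.g. {Rg} leaves P1 open — so {Ze} is the unique smallest valid adjustment set.

{Ze}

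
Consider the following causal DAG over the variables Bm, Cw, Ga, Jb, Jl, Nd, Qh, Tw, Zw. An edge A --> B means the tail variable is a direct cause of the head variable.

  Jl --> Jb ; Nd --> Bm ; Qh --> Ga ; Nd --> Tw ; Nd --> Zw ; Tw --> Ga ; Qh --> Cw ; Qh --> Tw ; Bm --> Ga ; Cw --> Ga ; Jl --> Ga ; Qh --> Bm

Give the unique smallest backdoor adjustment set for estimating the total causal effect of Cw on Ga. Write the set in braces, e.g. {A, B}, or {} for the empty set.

Variables eligible for adjustment (non-descendants of Cw, excluding Cw and Ga): {Bm, Jb, Jl, Nd, Qh, Tw, Zw}.
Backdoor paths from Cw to Ga:
  P1: Cw <- Qh -> Tw <- Nd -> Bm -> Ga
  P2: Cw <- Qh -> Tw -> Ga
  P3: Cw <- Qh -> Bm <- Nd -> Tw -> Ga
  P4: Cw <- Qh -> Bm -> Ga
  P5: Cw <- Qh -> Ga
The empty set is not sufficient: P2 (Cw <- Qh -> Tw -> Ga) has no collider blocking it and no conditioned non-collider, so it is open.
Try {Qh}:
  P1: blocked at fork node Qh ∈ conditioning set.
  P2: blocked at fork node Qh ∈ conditioning set.
  P3: blocked at fork node Qh ∈ conditioning set.
  P4: blocked at fork node Qh ∈ conditioning set.
  P5: blocked at fork node Qh ∈ conditioning set.
{Qh} contains no descendant of Cw and blocks every backdoor path.
No other singleton works — e.g. {Jl} leaves P2 open — so {Qh} is the unique smallest valid adjustment set.

{Qh}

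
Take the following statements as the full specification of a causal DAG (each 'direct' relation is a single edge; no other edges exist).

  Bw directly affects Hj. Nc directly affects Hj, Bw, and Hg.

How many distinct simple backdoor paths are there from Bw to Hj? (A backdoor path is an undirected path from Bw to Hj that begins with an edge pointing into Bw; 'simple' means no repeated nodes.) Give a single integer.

A backdoor path from Bw to Hj is any simple undirected path whose first edge points into Bw (i.e. leaves Bw via a parent).
Parents of Bw: {Nc}.
Enumerating:
  P1: Bw <- Nc -> Hj
That exhausts the simple backdoor paths. Count: 1.

1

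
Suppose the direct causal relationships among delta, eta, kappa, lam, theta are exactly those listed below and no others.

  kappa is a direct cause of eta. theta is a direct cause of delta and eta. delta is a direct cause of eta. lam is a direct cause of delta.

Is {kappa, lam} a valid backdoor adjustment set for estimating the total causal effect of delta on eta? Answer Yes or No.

No

Backdoor paths from delta to eta (paths whose first edge points into delta):
  P1: delta <- theta -> eta
Condition 1 (no descendant of delta in the set): holds — descendants of delta are {eta}; none are in {kappa, lam}.
Condition 2 (every backdoor path blocked by {kappa, lam}):
  P1: open — no interior node is in the conditioning set.
{kappa, lam} does not satisfy the backdoor criterion.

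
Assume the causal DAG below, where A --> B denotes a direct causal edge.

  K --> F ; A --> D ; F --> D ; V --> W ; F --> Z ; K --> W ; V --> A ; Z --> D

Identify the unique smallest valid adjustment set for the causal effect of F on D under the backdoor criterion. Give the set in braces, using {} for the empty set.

{}

Variables eligible for adjustment (non-descendants of F, excluding F and D): {A, K, V, W}.
Backdoor paths from F to D:
  P1: F <- K -> W <- V -> A -> D
Each backdoor path contains an unconditioned collider, so every path is already blocked with the empty conditioning set:
  P1: blocked at collider W (neither it nor any descendant is in the conditioning set).
The empty set is therefore the unique smallest valid set.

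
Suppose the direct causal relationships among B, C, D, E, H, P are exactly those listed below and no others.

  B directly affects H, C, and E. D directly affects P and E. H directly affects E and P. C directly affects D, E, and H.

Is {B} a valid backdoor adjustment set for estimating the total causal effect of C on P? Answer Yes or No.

Backdoor paths from C to P (paths whose first edge points into C):
  P1: C <- B -> H -> E <- D -> P
  P2: C <- B -> H -> P
  P3: C <- B -> E <- H -> P
  P4: C <- B -> E <- D -> P
Condition 1 (no descendant of C in the set): holds — descendants of C are {D, E, H, P}; none are in {B}.
Condition 2 (every backdoor path blocked by {B}):
  P1: blocked at fork node B ∈ conditioning set.
  P2: blocked at fork node B ∈ conditioning set.
  P3: blocked at fork node B ∈ conditioning set.
  P4: blocked at fork node B ∈ conditioning set.
{B} satisfies the backdoor criterion.

Yes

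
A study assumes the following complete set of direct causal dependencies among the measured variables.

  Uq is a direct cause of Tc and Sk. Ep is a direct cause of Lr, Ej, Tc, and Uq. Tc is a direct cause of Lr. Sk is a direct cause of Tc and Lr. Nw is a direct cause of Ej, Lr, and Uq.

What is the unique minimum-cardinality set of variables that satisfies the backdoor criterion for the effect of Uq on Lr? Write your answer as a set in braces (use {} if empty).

{Ep, Nw}

Variables eligible for adjustment (non-descendants of Uq, excluding Uq and Lr): {Ej, Ep, Nw}.
Backdoor paths from Uq to Lr:
  P1: Uq <- Ep -> Ej <- Nw -> Lr
  P2: Uq <- Ep -> Tc <- Sk -> Lr
  P3: Uq <- Ep -> Tc -> Lr
  P4: Uq <- Ep -> Lr
  P5: Uq <- Nw -> Ej <- Ep -> Tc <- Sk -> Lr
  P6: Uq <- Nw -> Ej <- Ep -> Tc -> Lr
  P7: Uq <- Nw -> Ej <- Ep -> Lr
  P8: Uq <- Nw -> Lr
The empty set is not sufficient: P3 (Uq <- Ep -> Tc -> Lr) has no collider blocking it and no conditioned non-collider, so it is open.
Try {Ep, Nw}:
  P1: blocked at fork node Ep ∈ conditioning set.
  P2: blocked at fork node Ep ∈ conditioning set.
  P3: blocked at fork node Ep ∈ conditioning set.
  P4: blocked at fork node Ep ∈ conditioning set.
  P5: blocked at fork node Nw ∈ conditioning set.
  P6: blocked at fork node Nw ∈ conditioning set.
  P7: blocked at fork node Nw ∈ conditioning set.
  P8: blocked at fork node Nw ∈ conditioning set.
{Ep, Nw} contains no descendant of Uq and blocks every backdoor path.
Every element of {Ep, Nw} is needed (dropping Ep leaves P3 open; dropping Nw leaves P8 open), so no proper subset is valid.
Among all size-2 subsets of the eligible variables, only {Ep, Nw} blocks every backdoor path, so it is the unique smallest valid adjustment set.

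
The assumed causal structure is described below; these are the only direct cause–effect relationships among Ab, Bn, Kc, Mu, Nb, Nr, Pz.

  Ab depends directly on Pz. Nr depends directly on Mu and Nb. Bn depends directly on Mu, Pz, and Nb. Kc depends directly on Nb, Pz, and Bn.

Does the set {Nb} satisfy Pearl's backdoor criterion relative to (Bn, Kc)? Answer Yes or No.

No

Backdoor paths from Bn to Kc (paths whose first edge points into Bn):
  P1: Bn <- Nb -> Kc
  P2: Bn <- Pz -> Kc
  P3: Bn <- Mu -> Nr <- Nb -> Kc
Condition 1 (no descendant of Bn in the set): holds — descendants of Bn are {Kc}; none are in {Nb}.
Condition 2 (every backdoor path blocked by {Nb}):
  P1: blocked at fork node Nb ∈ conditioning set.
  P2: open — no interior node is in the conditioning set.
  P3: blocked at collider Nr (neither it nor any descendant is in the conditioning set).
{Nb} does not satisfy the backdoor criterion.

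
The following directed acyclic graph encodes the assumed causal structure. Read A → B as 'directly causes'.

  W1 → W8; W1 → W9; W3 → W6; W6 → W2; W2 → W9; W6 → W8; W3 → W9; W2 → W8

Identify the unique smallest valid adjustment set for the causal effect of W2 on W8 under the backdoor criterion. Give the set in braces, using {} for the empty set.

{W6}

Variables eligible for adjustment (non-descendants of W2, excluding W2 and W8): {W1, W3, W6}.
Backdoor paths from W2 to W8:
  P1: W2 <- W6 <- W3 -> W9 <- W1 -> W8
  P2: W2 <- W6 -> W8
The empty set is not sufficient: P2 (W2 <- W6 -> W8) has no collider blocking it and no conditioned non-collider, so it is open.
Try {W6}:
  P1: blocked at chain node W6 ∈ conditioning set.
  P2: blocked at fork node W6 ∈ conditioning set.
{W6} contains no descendant of W2 and blocks every backdoor path.
No other singleton works — e.g. {W3} leaves P2 open — so {W6} is the unique smallest valid adjustment set.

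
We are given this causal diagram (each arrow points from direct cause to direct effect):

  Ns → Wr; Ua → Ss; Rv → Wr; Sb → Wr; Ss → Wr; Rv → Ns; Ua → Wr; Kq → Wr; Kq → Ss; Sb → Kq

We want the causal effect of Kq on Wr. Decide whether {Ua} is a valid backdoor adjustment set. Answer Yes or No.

No

Backdoor paths from Kq to Wr (paths whose first edge points into Kq):
  P1: Kq <- Sb -> Wr
Condition 1 (no descendant of Kq in the set): holds — descendants of Kq are {Ss, Wr}; none are in {Ua}.
Condition 2 (every backdoor path blocked by {Ua}):
  P1: open — no interior node is in the conditioning set.
{Ua} does not satisfy the backdoor criterion.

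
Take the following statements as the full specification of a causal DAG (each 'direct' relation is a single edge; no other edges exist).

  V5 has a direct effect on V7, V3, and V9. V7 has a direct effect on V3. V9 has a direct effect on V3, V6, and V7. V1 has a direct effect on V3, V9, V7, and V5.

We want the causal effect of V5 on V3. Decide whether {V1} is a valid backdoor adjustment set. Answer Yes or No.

Yes

Backdoor paths from V5 to V3 (paths whose first edge points into V5):
  P1: V5 <- V1 -> V9 -> V7 -> V3
  P2: V5 <- V1 -> V9 -> V3
  P3: V5 <- V1 -> V7 <- V9 -> V3
  P4: V5 <- V1 -> V7 -> V3
  P5: V5 <- V1 -> V3
Condition 1 (no descendant of V5 in the set): holds — descendants of V5 are {V3, V6, V7, V9}; none are in {V1}.
Condition 2 (every backdoor path blocked by {V1}):
  P1: blocked at fork node V1 ∈ conditioning set.
  P2: blocked at fork node V1 ∈ conditioning set.
  P3: blocked at fork node V1 ∈ conditioning set.
  P4: blocked at fork node V1 ∈ conditioning set.
  P5: blocked at fork node V1 ∈ conditioning set.
{V1} satisfies the backdoor criterion.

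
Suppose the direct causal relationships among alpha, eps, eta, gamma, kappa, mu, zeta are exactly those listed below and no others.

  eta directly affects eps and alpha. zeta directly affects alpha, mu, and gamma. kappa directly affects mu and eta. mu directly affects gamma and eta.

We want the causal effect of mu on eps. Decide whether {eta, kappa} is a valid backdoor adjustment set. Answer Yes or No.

Backdoor paths from mu to eps (paths whose first edge points into mu):
  P1: mu <- zeta -> alpha <- eta -> eps
  P2: mu <- kappa -> eta -> eps
Condition 1 (no descendant of mu in the set): FAILS — eta is a descendant of mu.
Condition 2 (every backdoor path blocked by {eta, kappa}):
  P1: blocked at collider alpha (neither it nor any descendant is in the conditioning set).
  P2: blocked at fork node kappa ∈ conditioning set.
{eta, kappa} does not satisfy the backdoor criterion.

No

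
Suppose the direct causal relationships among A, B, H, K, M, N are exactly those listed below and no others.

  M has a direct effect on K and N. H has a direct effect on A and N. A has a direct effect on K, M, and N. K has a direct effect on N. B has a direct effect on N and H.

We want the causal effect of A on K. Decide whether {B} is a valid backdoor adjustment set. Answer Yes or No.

Yes

Backdoor paths from A to K (paths whose first edge points into A):
  P1: A <- H <- B -> N <- M -> K
  P2: A <- H <- B -> N <- K
  P3: A <- H -> N <- M -> K
  P4: A <- H -> N <- K
Condition 1 (no descendant of A in the set): holds — descendants of A are {K, M, N}; none are in {B}.
Condition 2 (every backdoor path blocked by {B}):
  P1: blocked at fork node B ∈ conditioning set.
  P2: blocked at fork node B ∈ conditioning set.
  P3: blocked at collider N (neither it nor any descendant is in the conditioning set).
  P4: blocked at collider N (neither it nor any descendant is in the conditioning set).
{B} satisfies the backdoor criterion.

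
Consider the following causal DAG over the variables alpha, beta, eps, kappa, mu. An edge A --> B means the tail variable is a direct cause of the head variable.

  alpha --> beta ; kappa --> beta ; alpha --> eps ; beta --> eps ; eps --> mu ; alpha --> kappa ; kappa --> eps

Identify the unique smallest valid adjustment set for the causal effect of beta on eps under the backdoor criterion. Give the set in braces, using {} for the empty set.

{alpha, kappa}

Variables eligible for adjustment (non-descendants of beta, excluding beta and eps): {alpha, kappa}.
Backdoor paths from beta to eps:
  P1: beta <- alpha -> kappa -> eps
  P2: beta <- alpha -> eps
  P3: beta <- kappa <- alpha -> eps
  P4: beta <- kappa -> eps
The empty set is not sufficient: P1 (beta <- alpha -> kappa -> eps) has no collider blocking it and no conditioned non-collider, so it is open.
Try {alpha, kappa}:
  P1: blocked at fork node alpha ∈ conditioning set.
  P2: blocked at fork node alpha ∈ conditioning set.
  P3: blocked at chain node kappa ∈ conditioning set.
  P4: blocked at fork node kappa ∈ conditioning set.
{alpha, kappa} contains no descendant of beta and blocks every backdoor path.
Every element of {alpha, kappa} is needed (dropping alpha leaves P2 open; dropping kappa leaves P4 open), so no proper subset is valid.
Among all size-2 subsets of the eligible variables, only {alpha, kappa} blocks every backdoor path, so it is the unique smallest valid adjustment set.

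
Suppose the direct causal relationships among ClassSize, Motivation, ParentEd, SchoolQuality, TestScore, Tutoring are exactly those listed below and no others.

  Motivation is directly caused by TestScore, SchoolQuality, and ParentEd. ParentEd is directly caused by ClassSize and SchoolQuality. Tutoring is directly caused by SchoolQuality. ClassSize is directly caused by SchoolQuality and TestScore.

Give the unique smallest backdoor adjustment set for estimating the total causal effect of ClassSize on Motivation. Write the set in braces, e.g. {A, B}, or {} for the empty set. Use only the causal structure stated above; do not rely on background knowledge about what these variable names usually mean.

Variables eligible for adjustment (non-descendants of ClassSize, excluding ClassSize and Motivation): {SchoolQuality, TestScore, Tutoring}.
Backdoor paths from ClassSize to Motivation:
  P1: ClassSize <- TestScore -> Motivation
  P2: ClassSize <- SchoolQuality -> ParentEd -> Motivation
  P3: ClassSize <- SchoolQuality -> Motivation
The empty set is not sufficient: P1 (ClassSize <- TestScore -> Motivation) has no collider blocking it and no conditioned non-collider, so it is open.
Try {SchoolQuality, TestScore}:
  P1: blocked at fork node TestScore ∈ conditioning set.
  P2: blocked at fork node SchoolQuality ∈ conditioning set.
  P3: blocked at fork node SchoolQuality ∈ conditioning set.
{SchoolQuality, TestScore} contains no descendant of ClassSize and blocks every backdoor path.
Every element of {SchoolQuality, TestScore} is needed (dropping SchoolQuality leaves P2 open; dropping TestScore leaves P1 open), so no proper subset is valid.
Among all size-2 subsets of the eligible variables, only {SchoolQuality, TestScore} blocks every backdoor path, so it is the unique smallest valid adjustment set.

{SchoolQuality, TestScore}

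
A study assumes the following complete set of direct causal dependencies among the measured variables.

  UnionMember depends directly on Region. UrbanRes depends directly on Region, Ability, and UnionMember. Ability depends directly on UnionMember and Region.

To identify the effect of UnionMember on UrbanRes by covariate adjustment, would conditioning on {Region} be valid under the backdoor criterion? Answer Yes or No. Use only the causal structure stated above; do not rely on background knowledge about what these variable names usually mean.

Yes

Backdoor paths from UnionMember to UrbanRes (paths whose first edge points into UnionMember):
  P1: UnionMember <- Region -> Ability -> UrbanRes
  P2: UnionMember <- Region -> UrbanRes
Condition 1 (no descendant of UnionMember in the set): holds — descendants of UnionMember are {Ability, UrbanRes}; none are in {Region}.
Condition 2 (every backdoor path blocked by {Region}):
  P1: blocked at fork node Region ∈ conditioning set.
  P2: blocked at fork node Region ∈ conditioning set.
{Region} satisfies the backdoor criterion.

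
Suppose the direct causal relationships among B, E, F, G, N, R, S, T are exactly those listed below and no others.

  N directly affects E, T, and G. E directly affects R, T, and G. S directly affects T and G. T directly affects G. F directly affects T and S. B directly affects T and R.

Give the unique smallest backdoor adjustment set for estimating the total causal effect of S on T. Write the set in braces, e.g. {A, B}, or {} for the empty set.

Variables eligible for adjustment (non-descendants of S, excluding S and T): {B, E, F, N, R}.
Backdoor paths from S to T:
  P1: S <- F -> T
The empty set is not sufficient: P1 (S <- F -> T) has no collider blocking it and no conditioned non-collider, so it is open.
Try {F}:
  P1: blocked at fork node F ∈ conditioning set.
{F} contains no descendant of S and blocks every backdoor path.
No other singleton works — e.g. {B} leaves P1 open — so {F} is the unique smallest valid adjustment set.

{F}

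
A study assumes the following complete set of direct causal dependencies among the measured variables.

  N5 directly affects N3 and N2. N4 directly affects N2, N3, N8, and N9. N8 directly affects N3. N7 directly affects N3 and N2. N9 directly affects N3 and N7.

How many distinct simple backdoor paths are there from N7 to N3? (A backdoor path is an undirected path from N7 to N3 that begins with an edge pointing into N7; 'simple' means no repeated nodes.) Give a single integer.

A backdoor path from N7 to N3 is any simple undirected path whose first edge points into N7 (i.e. leaves N7 via a parent).
Parents of N7: {N9}.
Enumerating:
  P1: N7 <- N9 <- N4 -> N8 -> N3
  P2: N7 <- N9 <- N4 -> N3
  P3: N7 <- N9 <- N4 -> N2 <- N5 -> N3
  P4: N7 <- N9 -> N3
That exhausts the simple backdoor paths. Count: 4.

4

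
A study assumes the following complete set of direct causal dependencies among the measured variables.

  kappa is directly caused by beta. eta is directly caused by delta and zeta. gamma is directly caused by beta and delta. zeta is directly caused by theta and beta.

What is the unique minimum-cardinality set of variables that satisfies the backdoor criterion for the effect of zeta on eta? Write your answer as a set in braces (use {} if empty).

{}

Variables eligible for adjustment (non-descendants of zeta, excluding zeta and eta): {beta, delta, gamma, kappa, theta}.
Backdoor paths from zeta to eta:
  P1: zeta <- beta -> gamma <- delta -> eta
Each backdoor path contains an unconditioned collider, so every path is already blocked with the empty conditioning set:
  P1: blocked at collider gamma (neither it nor any descendant is in the conditioning set).
The empty set is therefore the unique smallest valid set.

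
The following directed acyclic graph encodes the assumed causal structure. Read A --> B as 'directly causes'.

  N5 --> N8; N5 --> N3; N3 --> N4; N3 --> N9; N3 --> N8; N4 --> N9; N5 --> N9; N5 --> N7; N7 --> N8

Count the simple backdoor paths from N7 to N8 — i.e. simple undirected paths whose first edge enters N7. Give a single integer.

A backdoor path from N7 to N8 is any simple undirected path whose first edge points into N7 (i.e. leaves N7 via a parent).
Parents of N7: {N5}.
Enumerating:
  P1: N7 <- N5 -> N3 -> N8
  P2: N7 <- N5 -> N8
  P3: N7 <- N5 -> N9 <- N3 -> N8
  P4: N7 <- N5 -> N9 <- N4 <- N3 -> N8
That exhausts the simple backdoor paths. Count: 4.

4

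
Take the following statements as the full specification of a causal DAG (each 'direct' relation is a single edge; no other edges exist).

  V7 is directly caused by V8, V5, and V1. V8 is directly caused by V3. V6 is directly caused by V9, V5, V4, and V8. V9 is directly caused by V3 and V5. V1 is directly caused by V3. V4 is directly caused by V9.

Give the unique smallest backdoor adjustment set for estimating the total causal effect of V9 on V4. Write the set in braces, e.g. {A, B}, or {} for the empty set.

Variables eligible for adjustment (non-descendants of V9, excluding V9 and V4): {V1, V3, V5, V7, V8}.
Backdoor paths from V9 to V4:
  P1: V9 <- V5 -> V7 <- V8 -> V6 <- V4
  P2: V9 <- V5 -> V7 <- V1 <- V3 -> V8 -> V6 <- V4
  P3: V9 <- V5 -> V6 <- V4
  P4: V9 <- V3 -> V8 -> V7 <- V5 -> V6 <- V4
  P5: V9 <- V3 -> V8 -> V6 <- V4
  P6: V9 <- V3 -> V1 -> V7 <- V5 -> V6 <- V4
  P7: V9 <- V3 -> V1 -> V7 <- V8 -> V6 <- V4
Each backdoor path contains an unconditioned collider, so every path is already blocked with the empty conditioning set:
  P1: blocked at collider V7 (neither it nor any descendant is in the conditioning set).
  P2: blocked at collider V7 (neither it nor any descendant is in the conditioning set).
  P3: blocked at collider V6 (neither it nor any descendant is in the conditioning set).
  P4: blocked at collider V7 (neither it nor any descendant is in the conditioning set).
  P5: blocked at collider V6 (neither it nor any descendant is in the conditioning set).
  P6: blocked at collider V7 (neither it nor any descendant is in the conditioning set).
  P7: blocked at collider V7 (neither it nor any descendant is in the conditioning set).
The empty set is therefore the unique smallest valid set.

{}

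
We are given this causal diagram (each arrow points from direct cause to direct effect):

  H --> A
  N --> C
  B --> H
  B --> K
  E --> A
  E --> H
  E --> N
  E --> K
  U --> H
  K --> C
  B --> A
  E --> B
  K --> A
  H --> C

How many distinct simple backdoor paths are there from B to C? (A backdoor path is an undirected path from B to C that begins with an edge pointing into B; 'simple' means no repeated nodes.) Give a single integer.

7

A backdoor path from B to C is any simple undirected path whose first edge points into B (i.e. leaves B via a parent).
Parents of B: {E}.
Enumerating:
  P1: B <- E -> N -> C
  P2: B <- E -> H -> C
  P3: B <- E -> H -> A <- K -> C
  P4: B <- E -> K -> C
  P5: B <- E -> K -> A <- H -> C
  P6: B <- E -> A <- H -> C
  P7: B <- E -> A <- K -> C
That exhausts the simple backdoor paths. Count: 7.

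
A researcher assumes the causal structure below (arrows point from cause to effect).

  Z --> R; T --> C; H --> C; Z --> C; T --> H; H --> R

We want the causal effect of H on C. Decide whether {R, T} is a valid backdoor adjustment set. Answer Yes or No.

Backdoor paths from H to C (paths whose first edge points into H):
  P1: H <- T -> C
Condition 1 (no descendant of H in the set): FAILS — R is a descendant of H.
Condition 2 (every backdoor path blocked by {R, T}):
  P1: blocked at fork node T ∈ conditioning set.
{R, T} does not satisfy the backdoor criterion.

No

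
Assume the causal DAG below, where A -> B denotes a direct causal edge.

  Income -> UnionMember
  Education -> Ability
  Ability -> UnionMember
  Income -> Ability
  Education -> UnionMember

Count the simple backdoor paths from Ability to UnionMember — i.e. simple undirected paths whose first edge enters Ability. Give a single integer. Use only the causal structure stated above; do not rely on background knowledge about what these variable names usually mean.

2

A backdoor path from Ability to UnionMember is any simple undirected path whose first edge points into Ability (i.e. leaves Ability via a parent).
Parents of Ability: {Education, Income}.
Enumerating:
  P1: Ability <- Income -> UnionMember
  P2: Ability <- Education -> UnionMember
That exhausts the simple backdoor paths. Count: 2.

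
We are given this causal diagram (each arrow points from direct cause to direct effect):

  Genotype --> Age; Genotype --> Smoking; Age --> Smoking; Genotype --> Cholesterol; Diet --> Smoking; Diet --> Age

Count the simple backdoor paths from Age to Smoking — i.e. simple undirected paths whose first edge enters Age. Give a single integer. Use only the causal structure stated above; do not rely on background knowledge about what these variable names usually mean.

2

A backdoor path from Age to Smoking is any simple undirected path whose first edge points into Age (i.e. leaves Age via a parent).
Parents of Age: {Diet, Genotype}.
Enumerating:
  P1: Age <- Genotype -> Smoking
  P2: Age <- Diet -> Smoking
That exhausts the simple backdoor paths. Count: 2.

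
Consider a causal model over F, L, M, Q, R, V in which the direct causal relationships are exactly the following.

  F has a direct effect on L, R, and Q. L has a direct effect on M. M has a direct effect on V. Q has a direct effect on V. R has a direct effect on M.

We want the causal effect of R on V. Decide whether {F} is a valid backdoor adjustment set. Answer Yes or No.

Yes

Backdoor paths from R to V (paths whose first edge points into R):
  P1: R <- F -> L -> M -> V
  P2: R <- F -> Q -> V
Condition 1 (no descendant of R in the set): holds — descendants of R are {M, V}; none are in {F}.
Condition 2 (every backdoor path blocked by {F}):
  P1: blocked at fork node F ∈ conditioning set.
  P2: blocked at fork node F ∈ conditioning set.
{F} satisfies the backdoor criterion.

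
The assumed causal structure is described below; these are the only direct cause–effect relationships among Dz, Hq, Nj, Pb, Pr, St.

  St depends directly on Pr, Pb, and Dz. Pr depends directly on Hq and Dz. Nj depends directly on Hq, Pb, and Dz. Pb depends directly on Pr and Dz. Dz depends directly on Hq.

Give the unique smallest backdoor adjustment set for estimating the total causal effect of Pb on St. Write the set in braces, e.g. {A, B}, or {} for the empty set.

Variables eligible for adjustment (non-descendants of Pb, excluding Pb and St): {Dz, Hq, Pr}.
Backdoor paths from Pb to St:
  P1: Pb <- Dz <- Hq -> Pr -> St
  P2: Pb <- Dz -> Pr -> St
  P3: Pb <- Dz -> St
  P4: Pb <- Dz -> Nj <- Hq -> Pr -> St
  P5: Pb <- Pr <- Hq -> Dz -> St
  P6: Pb <- Pr <- Hq -> Nj <- Dz -> St
  P7: Pb <- Pr <- Dz -> St
  P8: Pb <- Pr -> St
The empty set is not sufficient: P1 (Pb <- Dz <- Hq -> Pr -> St) has no collider blocking it and no conditioned non-collider, so it is open.
Try {Dz, Pr}:
  P1: blocked at chain node Dz ∈ conditioning set.
  P2: blocked at fork node Dz ∈ conditioning set.
  P3: blocked at fork node Dz ∈ conditioning set.
  P4: blocked at fork node Dz ∈ conditioning set.
  P5: blocked at chain node Pr ∈ conditioning set.
  P6: blocked at chain node Pr ∈ conditioning set.
  P7: blocked at chain node Pr ∈ conditioning set.
  P8: blocked at fork node Pr ∈ conditioning set.
{Dz, Pr} contains no descendant of Pb and blocks every backdoor path.
Every element of {Dz, Pr} is needed (dropping Dz leaves P3 open; dropping Pr leaves P8 open), so no proper subset is valid.
Among all size-2 subsets of the eligible variables, only {Dz, Pr} blocks every backdoor path, so it is the unique smallest valid adjustment set.

{Dz, Pr}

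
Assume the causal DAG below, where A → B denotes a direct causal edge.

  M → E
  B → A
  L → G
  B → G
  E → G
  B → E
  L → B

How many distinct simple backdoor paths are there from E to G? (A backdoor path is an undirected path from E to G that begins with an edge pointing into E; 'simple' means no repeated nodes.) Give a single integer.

A backdoor path from E to G is any simple undirected path whose first edge points into E (i.e. leaves E via a parent).
Parents of E: {B, M}.
Enumerating:
  P1: E <- B <- L -> G
  P2: E <- B -> G
That exhausts the simple backdoor paths. Count: 2.

2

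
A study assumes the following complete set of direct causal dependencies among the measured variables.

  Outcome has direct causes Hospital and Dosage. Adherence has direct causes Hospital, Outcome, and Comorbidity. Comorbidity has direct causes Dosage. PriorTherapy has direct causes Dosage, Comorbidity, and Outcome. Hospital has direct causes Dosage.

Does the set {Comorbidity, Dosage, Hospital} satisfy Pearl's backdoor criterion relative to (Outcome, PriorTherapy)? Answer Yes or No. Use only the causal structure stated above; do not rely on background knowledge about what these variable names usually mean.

Backdoor paths from Outcome to PriorTherapy (paths whose first edge points into Outcome):
  P1: Outcome <- Dosage -> Hospital -> Adherence <- Comorbidity -> PriorTherapy
  P2: Outcome <- Dosage -> Comorbidity -> PriorTherapy
  P3: Outcome <- Dosage -> PriorTherapy
  P4: Outcome <- Hospital <- Dosage -> Comorbidity -> PriorTherapy
  P5: Outcome <- Hospital <- Dosage -> PriorTherapy
  P6: Outcome <- Hospital -> Adherence <- Comorbidity <- Dosage -> PriorTherapy
  P7: Outcome <- Hospital -> Adherence <- Comorbidity -> PriorTherapy
Condition 1 (no descendant of Outcome in the set): holds — descendants of Outcome are {Adherence, PriorTherapy}; none are in {Comorbidity, Dosage, Hospital}.
Condition 2 (every backdoor path blocked by {Comorbidity, Dosage, Hospital}):
  P1: blocked at fork node Dosage ∈ conditioning set.
  P2: blocked at fork node Dosage ∈ conditioning set.
  P3: blocked at fork node Dosage ∈ conditioning set.
  P4: blocked at chain node Hospital ∈ conditioning set.
  P5: blocked at chain node Hospital ∈ conditioning set.
  P6: blocked at fork node Hospital ∈ conditioning set.
  P7: blocked at fork node Hospital ∈ conditioning set.
{Comorbidity, Dosage, Hospital} satisfies the backdoor criterion.

Yes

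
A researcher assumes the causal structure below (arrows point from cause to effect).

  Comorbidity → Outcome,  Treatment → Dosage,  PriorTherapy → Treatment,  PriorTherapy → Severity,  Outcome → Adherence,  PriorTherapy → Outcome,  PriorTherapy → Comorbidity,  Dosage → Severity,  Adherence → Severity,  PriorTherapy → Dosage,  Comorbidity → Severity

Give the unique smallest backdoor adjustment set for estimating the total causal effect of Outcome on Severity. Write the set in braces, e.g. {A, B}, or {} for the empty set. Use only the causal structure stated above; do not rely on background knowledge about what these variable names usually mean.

Variables eligible for adjustment (non-descendants of Outcome, excluding Outcome and Severity): {Comorbidity, Dosage, PriorTherapy, Treatment}.
Backdoor paths from Outcome to Severity:
  P1: Outcome <- PriorTherapy -> Comorbidity -> Severity
  P2: Outcome <- PriorTherapy -> Treatment -> Dosage -> Severity
  P3: Outcome <- PriorTherapy -> Dosage -> Severity
  P4: Outcome <- PriorTherapy -> Severity
  P5: Outcome <- Comorbidity <- PriorTherapy -> Treatment -> Dosage -> Severity
  P6: Outcome <- Comorbidity <- PriorTherapy -> Dosage -> Severity
  P7: Outcome <- Comorbidity <- PriorTherapy -> Severity
  P8: Outcome <- Comorbidity -> Severity
The empty set is not sufficient: P1 (Outcome <- PriorTherapy -> Comorbidity -> Severity) has no collider blocking it and no conditioned non-collider, so it is open.
Try {Comorbidity, PriorTherapy}:
  P1: blocked at fork node PriorTherapy ∈ conditioning set.
  P2: blocked at fork node PriorTherapy ∈ conditioning set.
  P3: blocked at fork node PriorTherapy ∈ conditioning set.
  P4: blocked at fork node PriorTherapy ∈ conditioning set.
  P5: blocked at chain node Comorbidity ∈ conditioning set.
  P6: blocked at chain node Comorbidity ∈ conditioning set.
  P7: blocked at chain node Comorbidity ∈ conditioning set.
  P8: blocked at fork node Comorbidity ∈ conditioning set.
{Comorbidity, PriorTherapy} contains no descendant of Outcome and blocks every backdoor path.
Every element of {Comorbidity, PriorTherapy} is needed (dropping Comorbidity leaves P8 open; dropping PriorTherapy leaves P2 open), so no proper subset is valid.
Among all size-2 subsets of the eligible variables, only {Comorbidity, PriorTherapy} blocks every backdoor path, so it is the unique smallest valid adjustment set.

{Comorbidity, PriorTherapy}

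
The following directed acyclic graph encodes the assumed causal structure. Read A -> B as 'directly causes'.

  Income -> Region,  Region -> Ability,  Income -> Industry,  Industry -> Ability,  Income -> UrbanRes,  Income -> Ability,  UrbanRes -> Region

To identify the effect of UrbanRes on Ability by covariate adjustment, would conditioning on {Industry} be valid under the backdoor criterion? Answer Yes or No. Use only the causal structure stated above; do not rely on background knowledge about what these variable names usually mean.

No

Backdoor paths from UrbanRes to Ability (paths whose first edge points into UrbanRes):
  P1: UrbanRes <- Income -> Industry -> Ability
  P2: UrbanRes <- Income -> Region -> Ability
  P3: UrbanRes <- Income -> Ability
Condition 1 (no descendant of UrbanRes in the set): holds — descendants of UrbanRes are {Ability, Region}; none are in {Industry}.
Condition 2 (every backdoor path blocked by {Industry}):
  P1: blocked at chain node Industry ∈ conditioning set.
  P2: open — no interior node is in the conditioning set.
  P3: open — no interior node is in the conditioning set.
{Industry} does not satisfy the backdoor criterion.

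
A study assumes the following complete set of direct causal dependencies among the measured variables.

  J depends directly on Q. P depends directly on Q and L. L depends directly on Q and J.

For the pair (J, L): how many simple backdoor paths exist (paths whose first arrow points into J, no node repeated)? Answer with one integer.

A backdoor path from J to L is any simple undirected path whose first edge points into J (i.e. leaves J via a parent).
Parents of J: {Q}.
Enumerating:
  P1: J <- Q -> L
  P2: J <- Q -> P <- L
That exhausts the simple backdoor paths. Count: 2.

2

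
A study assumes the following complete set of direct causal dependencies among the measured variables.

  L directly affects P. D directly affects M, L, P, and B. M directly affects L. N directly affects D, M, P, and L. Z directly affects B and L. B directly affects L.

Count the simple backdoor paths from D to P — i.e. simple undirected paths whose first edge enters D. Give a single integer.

A backdoor path from D to P is any simple undirected path whose first edge points into D (i.e. leaves D via a parent).
Parents of D: {N}.
Enumerating:
  P1: D <- N -> M -> L -> P
  P2: D <- N -> L -> P
  P3: D <- N -> P
That exhausts the simple backdoor paths. Count: 3.

3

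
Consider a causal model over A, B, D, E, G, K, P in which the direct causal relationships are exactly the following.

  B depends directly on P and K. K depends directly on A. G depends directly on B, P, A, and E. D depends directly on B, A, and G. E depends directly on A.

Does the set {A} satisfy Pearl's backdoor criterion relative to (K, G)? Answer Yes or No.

Yes

Backdoor paths from K to G (paths whose first edge points into K):
  P1: K <- A -> E -> G
  P2: K <- A -> G
  P3: K <- A -> D <- B <- P -> G
  P4: K <- A -> D <- B -> G
  P5: K <- A -> D <- G
Condition 1 (no descendant of K in the set): holds — descendants of K are {B, D, G}; none are in {A}.
Condition 2 (every backdoor path blocked by {A}):
  P1: blocked at fork node A ∈ conditioning set.
  P2: blocked at fork node A ∈ conditioning set.
  P3: blocked at fork node A ∈ conditioning set.
  P4: blocked at fork node A ∈ conditioning set.
  P5: blocked at fork node A ∈ conditioning set.
{A} satisfies the backdoor criterion.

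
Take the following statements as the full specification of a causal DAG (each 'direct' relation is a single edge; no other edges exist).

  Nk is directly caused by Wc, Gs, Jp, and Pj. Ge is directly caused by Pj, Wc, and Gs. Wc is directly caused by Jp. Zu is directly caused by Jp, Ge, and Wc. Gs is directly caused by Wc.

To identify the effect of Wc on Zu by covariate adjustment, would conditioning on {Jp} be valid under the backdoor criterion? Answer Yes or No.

Backdoor paths from Wc to Zu (paths whose first edge points into Wc):
  P1: Wc <- Jp -> Nk <- Gs -> Ge -> Zu
  P2: Wc <- Jp -> Nk <- Pj -> Ge -> Zu
  P3: Wc <- Jp -> Zu
Condition 1 (no descendant of Wc in the set): holds — descendants of Wc are {Ge, Gs, Nk, Zu}; none are in {Jp}.
Condition 2 (every backdoor path blocked by {Jp}):
  P1: blocked at fork node Jp ∈ conditioning set.
  P2: blocked at fork node Jp ∈ conditioning set.
  P3: blocked at fork node Jp ∈ conditioning set.
{Jp} satisfies the backdoor criterion.

Yes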